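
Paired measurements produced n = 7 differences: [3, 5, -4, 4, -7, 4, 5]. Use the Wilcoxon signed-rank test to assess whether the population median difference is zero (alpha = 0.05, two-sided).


Step 1: Drop any zero differences (none here) and take |d_i|.
|d| = [3, 5, 4, 4, 7, 4, 5]
Step 2: Midrank |d_i| (ties get averaged ranks).
ranks: |3|->1, |5|->5.5, |4|->3, |4|->3, |7|->7, |4|->3, |5|->5.5
Step 3: Attach original signs; sum ranks with positive sign and with negative sign.
W+ = 1 + 5.5 + 3 + 3 + 5.5 = 18
W- = 3 + 7 = 10
(Check: W+ + W- = 28 should equal n(n+1)/2 = 28.)
Step 4: Test statistic W = min(W+, W-) = 10.
Step 5: Ties in |d|, so use the tie-corrected normal approximation.
        E[W] = n(n+1)/4 = 7*8/4 = 14.
        Tie groups: |d|=4 (t=3), |d|=5 (t=2); sum(t^3 - t) = 30.
        Var[W] = n(n+1)(2n+1)/24 - sum(t^3-t)/48 = 840/24 - 30/48 = 34.375.
        z = (W - E[W]) / sqrt(Var[W]) = (10 - 14) / 5.8630 = -0.6822.
        Two-sided p = 2*Phi(z) = 0.495086.
Step 6: alpha = 0.05. fail to reject H0.

W+ = 18, W- = 10, W = min = 10, p = 0.495086, fail to reject H0.


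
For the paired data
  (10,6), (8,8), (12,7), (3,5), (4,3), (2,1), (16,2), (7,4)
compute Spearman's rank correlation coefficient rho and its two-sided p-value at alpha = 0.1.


Step 1: Rank x and y separately (midranks; no ties here).
rank(x): 10->6, 8->5, 12->7, 3->2, 4->3, 2->1, 16->8, 7->4
rank(y): 6->6, 8->8, 7->7, 5->5, 3->3, 1->1, 2->2, 4->4
Step 2: d_i = R_x(i) - R_y(i); compute d_i^2.
  (6-6)^2=0, (5-8)^2=9, (7-7)^2=0, (2-5)^2=9, (3-3)^2=0, (1-1)^2=0, (8-2)^2=36, (4-4)^2=0
sum(d^2) = 54.
Step 3: rho = 1 - 6*54 / (8*(8^2 - 1)) = 1 - 324/504 = 0.357143.
Step 4: Under H0, t = rho * sqrt((n-2)/(1-rho^2)) = 0.9366 ~ t(6).
Step 5: Two-sided p-value from the t-distribution with 6 df = 0.385121.
Step 6: alpha = 0.1. fail to reject H0.

rho = 0.3571, p = 0.385121, fail to reject H0 at alpha = 0.1.


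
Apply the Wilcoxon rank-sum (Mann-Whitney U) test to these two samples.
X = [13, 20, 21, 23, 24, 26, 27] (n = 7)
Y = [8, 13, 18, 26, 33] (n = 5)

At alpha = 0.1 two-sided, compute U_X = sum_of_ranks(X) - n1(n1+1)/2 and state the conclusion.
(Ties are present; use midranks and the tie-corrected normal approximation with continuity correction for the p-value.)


Step 1: Combine and sort all 12 observations; assign midranks.
sorted (value, group): (8,Y), (13,X), (13,Y), (18,Y), (20,X), (21,X), (23,X), (24,X), (26,X), (26,Y), (27,X), (33,Y)
ranks: 8->1, 13->2.5, 13->2.5, 18->4, 20->5, 21->6, 23->7, 24->8, 26->9.5, 26->9.5, 27->11, 33->12
Step 2: Rank sum for X: R1 = 2.5 + 5 + 6 + 7 + 8 + 9.5 + 11 = 49.
Step 3: U_X = R1 - n1(n1+1)/2 = 49 - 7*8/2 = 49 - 28 = 21.
       U_Y = n1*n2 - U_X = 35 - 21 = 14.
Step 4: Ties are present, so use the tie-corrected normal approximation (with continuity correction) for the p-value.
Step 5: p-value = 0.624905; compare to alpha = 0.1. fail to reject H0.

U_X = 21, p = 0.624905, fail to reject H0 at alpha = 0.1.


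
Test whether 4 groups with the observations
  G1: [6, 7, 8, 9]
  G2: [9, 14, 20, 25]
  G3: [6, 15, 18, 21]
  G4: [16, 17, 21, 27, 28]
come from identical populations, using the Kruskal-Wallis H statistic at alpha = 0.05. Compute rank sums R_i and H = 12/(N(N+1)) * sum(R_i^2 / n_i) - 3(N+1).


Step 1: Combine all N = 17 observations and assign midranks.
sorted (value, group, rank): (6,G1,1.5), (6,G3,1.5), (7,G1,3), (8,G1,4), (9,G1,5.5), (9,G2,5.5), (14,G2,7), (15,G3,8), (16,G4,9), (17,G4,10), (18,G3,11), (20,G2,12), (21,G3,13.5), (21,G4,13.5), (25,G2,15), (27,G4,16), (28,G4,17)
Step 2: Sum ranks within each group.
R_1 = 14 (n_1 = 4)
R_2 = 39.5 (n_2 = 4)
R_3 = 34 (n_3 = 4)
R_4 = 65.5 (n_4 = 5)
Step 3: H = 12/(N(N+1)) * sum(R_i^2/n_i) - 3(N+1)
     = 12/(17*18) * (14^2/4 + 39.5^2/4 + 34^2/4 + 65.5^2/5) - 3*18
     = 0.039216 * 1586.11 - 54
     = 8.200490.
Step 4: Ties present; correction factor C = 1 - 18/(17^3 - 17) = 0.996324. Corrected H = 8.200490 / 0.996324 = 8.230750.
Step 5: Under H0, H ~ chi^2(3); p-value = 0.041476.
Step 6: alpha = 0.05. reject H0.

H = 8.2308, df = 3, p = 0.041476, reject H0.


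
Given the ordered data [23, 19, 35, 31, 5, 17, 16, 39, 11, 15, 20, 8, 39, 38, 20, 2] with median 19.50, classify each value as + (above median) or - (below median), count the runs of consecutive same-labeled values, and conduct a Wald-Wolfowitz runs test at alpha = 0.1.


Step 1: Compute median = 19.50; label A = above, B = below.
Labels in order: ABAABBBABBABAAAB  (n_A = 8, n_B = 8)
Step 2: Count runs R = 10.
Step 3: Under H0 (random ordering), E[R] = 2*n_A*n_B/(n_A+n_B) + 1 = 2*8*8/16 + 1 = 9.0000.
        Var[R] = 2*n_A*n_B*(2*n_A*n_B - n_A - n_B) / ((n_A+n_B)^2 * (n_A+n_B-1)) = 14336/3840 = 3.7333.
        SD[R] = 1.9322.
Step 4: Continuity-corrected z = (R - 0.5 - E[R]) / SD[R] = (10 - 0.5 - 9.0000) / 1.9322 = 0.2588.
Step 5: Two-sided p-value via normal approximation = 2*(1 - Phi(|z|)) = 0.795809.
Step 6: alpha = 0.1. fail to reject H0.

R = 10, z = 0.2588, p = 0.795809, fail to reject H0.


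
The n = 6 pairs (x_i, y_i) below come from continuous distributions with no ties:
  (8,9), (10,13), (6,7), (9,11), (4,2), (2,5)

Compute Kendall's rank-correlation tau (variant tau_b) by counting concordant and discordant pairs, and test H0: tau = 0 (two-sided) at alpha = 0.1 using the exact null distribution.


Step 1: Enumerate the 15 unordered pairs (i,j) with i<j and classify each by sign(x_j-x_i) * sign(y_j-y_i).
  (1,2):dx=+2,dy=+4->C; (1,3):dx=-2,dy=-2->C; (1,4):dx=+1,dy=+2->C; (1,5):dx=-4,dy=-7->C
  (1,6):dx=-6,dy=-4->C; (2,3):dx=-4,dy=-6->C; (2,4):dx=-1,dy=-2->C; (2,5):dx=-6,dy=-11->C
  (2,6):dx=-8,dy=-8->C; (3,4):dx=+3,dy=+4->C; (3,5):dx=-2,dy=-5->C; (3,6):dx=-4,dy=-2->C
  (4,5):dx=-5,dy=-9->C; (4,6):dx=-7,dy=-6->C; (5,6):dx=-2,dy=+3->D
Step 2: C = 14, D = 1, total pairs = 15.
Step 3: tau = (C - D)/(n(n-1)/2) = (14 - 1)/15 = 0.866667.
Step 4: Exact two-sided p-value (enumerate n! = 720 permutations of y under H0): p = 0.016667.
Step 5: alpha = 0.1. reject H0.

tau_b = 0.8667 (C=14, D=1), p = 0.016667, reject H0.


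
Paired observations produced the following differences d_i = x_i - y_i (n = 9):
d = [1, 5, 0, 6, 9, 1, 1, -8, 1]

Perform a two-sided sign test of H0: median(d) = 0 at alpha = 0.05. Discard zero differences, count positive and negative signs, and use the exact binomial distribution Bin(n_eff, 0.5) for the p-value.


Step 1: Discard zero differences. Original n = 9; n_eff = number of nonzero differences = 8.
Nonzero differences (with sign): +1, +5, +6, +9, +1, +1, -8, +1
Step 2: Count signs: positive = 7, negative = 1.
Step 3: Under H0: P(positive) = 0.5, so the number of positives S ~ Bin(8, 0.5).
Step 4: Two-sided exact p-value = sum of Bin(8,0.5) probabilities at or below the observed probability = 0.070312.
Step 5: alpha = 0.05. fail to reject H0.

n_eff = 8, pos = 7, neg = 1, p = 0.070312, fail to reject H0.


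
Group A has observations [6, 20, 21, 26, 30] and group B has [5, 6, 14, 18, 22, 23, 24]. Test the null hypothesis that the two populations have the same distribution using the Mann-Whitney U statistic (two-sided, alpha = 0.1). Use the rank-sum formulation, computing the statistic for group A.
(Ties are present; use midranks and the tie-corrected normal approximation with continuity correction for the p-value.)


Step 1: Combine and sort all 12 observations; assign midranks.
sorted (value, group): (5,Y), (6,X), (6,Y), (14,Y), (18,Y), (20,X), (21,X), (22,Y), (23,Y), (24,Y), (26,X), (30,X)
ranks: 5->1, 6->2.5, 6->2.5, 14->4, 18->5, 20->6, 21->7, 22->8, 23->9, 24->10, 26->11, 30->12
Step 2: Rank sum for X: R1 = 2.5 + 6 + 7 + 11 + 12 = 38.5.
Step 3: U_X = R1 - n1(n1+1)/2 = 38.5 - 5*6/2 = 38.5 - 15 = 23.5.
       U_Y = n1*n2 - U_X = 35 - 23.5 = 11.5.
Step 4: Ties are present, so use the tie-corrected normal approximation (with continuity correction) for the p-value.
Step 5: p-value = 0.370914; compare to alpha = 0.1. fail to reject H0.

U_X = 23.5, p = 0.370914, fail to reject H0 at alpha = 0.1.


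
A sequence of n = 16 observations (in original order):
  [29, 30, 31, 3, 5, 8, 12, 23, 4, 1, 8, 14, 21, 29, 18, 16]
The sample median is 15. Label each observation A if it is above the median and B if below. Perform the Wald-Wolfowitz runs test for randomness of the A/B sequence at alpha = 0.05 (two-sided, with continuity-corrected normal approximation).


Step 1: Compute median = 15; label A = above, B = below.
Labels in order: AAABBBBABBBBAAAA  (n_A = 8, n_B = 8)
Step 2: Count runs R = 5.
Step 3: Under H0 (random ordering), E[R] = 2*n_A*n_B/(n_A+n_B) + 1 = 2*8*8/16 + 1 = 9.0000.
        Var[R] = 2*n_A*n_B*(2*n_A*n_B - n_A - n_B) / ((n_A+n_B)^2 * (n_A+n_B-1)) = 14336/3840 = 3.7333.
        SD[R] = 1.9322.
Step 4: Continuity-corrected z = (R + 0.5 - E[R]) / SD[R] = (5 + 0.5 - 9.0000) / 1.9322 = -1.8114.
Step 5: Two-sided p-value via normal approximation = 2*(1 - Phi(|z|)) = 0.070076.
Step 6: alpha = 0.05. fail to reject H0.

R = 5, z = -1.8114, p = 0.070076, fail to reject H0.


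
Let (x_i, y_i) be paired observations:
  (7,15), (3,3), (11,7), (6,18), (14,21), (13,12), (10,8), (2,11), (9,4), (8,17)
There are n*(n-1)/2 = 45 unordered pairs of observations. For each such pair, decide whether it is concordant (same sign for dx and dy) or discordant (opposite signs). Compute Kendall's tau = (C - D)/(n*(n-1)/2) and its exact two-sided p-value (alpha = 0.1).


Step 1: Enumerate the 45 unordered pairs (i,j) with i<j and classify each by sign(x_j-x_i) * sign(y_j-y_i).
  (1,2):dx=-4,dy=-12->C; (1,3):dx=+4,dy=-8->D; (1,4):dx=-1,dy=+3->D; (1,5):dx=+7,dy=+6->C
  (1,6):dx=+6,dy=-3->D; (1,7):dx=+3,dy=-7->D; (1,8):dx=-5,dy=-4->C; (1,9):dx=+2,dy=-11->D
  (1,10):dx=+1,dy=+2->C; (2,3):dx=+8,dy=+4->C; (2,4):dx=+3,dy=+15->C; (2,5):dx=+11,dy=+18->C
  (2,6):dx=+10,dy=+9->C; (2,7):dx=+7,dy=+5->C; (2,8):dx=-1,dy=+8->D; (2,9):dx=+6,dy=+1->C
  (2,10):dx=+5,dy=+14->C; (3,4):dx=-5,dy=+11->D; (3,5):dx=+3,dy=+14->C; (3,6):dx=+2,dy=+5->C
  (3,7):dx=-1,dy=+1->D; (3,8):dx=-9,dy=+4->D; (3,9):dx=-2,dy=-3->C; (3,10):dx=-3,dy=+10->D
  (4,5):dx=+8,dy=+3->C; (4,6):dx=+7,dy=-6->D; (4,7):dx=+4,dy=-10->D; (4,8):dx=-4,dy=-7->C
  (4,9):dx=+3,dy=-14->D; (4,10):dx=+2,dy=-1->D; (5,6):dx=-1,dy=-9->C; (5,7):dx=-4,dy=-13->C
  (5,8):dx=-12,dy=-10->C; (5,9):dx=-5,dy=-17->C; (5,10):dx=-6,dy=-4->C; (6,7):dx=-3,dy=-4->C
  (6,8):dx=-11,dy=-1->C; (6,9):dx=-4,dy=-8->C; (6,10):dx=-5,dy=+5->D; (7,8):dx=-8,dy=+3->D
  (7,9):dx=-1,dy=-4->C; (7,10):dx=-2,dy=+9->D; (8,9):dx=+7,dy=-7->D; (8,10):dx=+6,dy=+6->C
  (9,10):dx=-1,dy=+13->D
Step 2: C = 26, D = 19, total pairs = 45.
Step 3: tau = (C - D)/(n(n-1)/2) = (26 - 19)/45 = 0.155556.
Step 4: Exact two-sided p-value (enumerate n! = 3628800 permutations of y under H0): p = 0.600654.
Step 5: alpha = 0.1. fail to reject H0.

tau_b = 0.1556 (C=26, D=19), p = 0.600654, fail to reject H0.


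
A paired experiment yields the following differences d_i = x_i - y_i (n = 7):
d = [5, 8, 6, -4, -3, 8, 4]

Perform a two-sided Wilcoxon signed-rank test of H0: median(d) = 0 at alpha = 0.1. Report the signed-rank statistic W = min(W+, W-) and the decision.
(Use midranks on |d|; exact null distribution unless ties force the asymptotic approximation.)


Step 1: Drop any zero differences (none here) and take |d_i|.
|d| = [5, 8, 6, 4, 3, 8, 4]
Step 2: Midrank |d_i| (ties get averaged ranks).
ranks: |5|->4, |8|->6.5, |6|->5, |4|->2.5, |3|->1, |8|->6.5, |4|->2.5
Step 3: Attach original signs; sum ranks with positive sign and with negative sign.
W+ = 4 + 6.5 + 5 + 6.5 + 2.5 = 24.5
W- = 2.5 + 1 = 3.5
(Check: W+ + W- = 28 should equal n(n+1)/2 = 28.)
Step 4: Test statistic W = min(W+, W-) = 3.5.
Step 5: Ties in |d|, so use the tie-corrected normal approximation.
        E[W] = n(n+1)/4 = 7*8/4 = 14.
        Tie groups: |d|=4 (t=2), |d|=8 (t=2); sum(t^3 - t) = 12.
        Var[W] = n(n+1)(2n+1)/24 - sum(t^3-t)/48 = 840/24 - 12/48 = 34.75.
        z = (W - E[W]) / sqrt(Var[W]) = (3.5 - 14) / 5.8949 = -1.7812.
        Two-sided p = 2*Phi(z) = 0.074880.
Step 6: alpha = 0.1. reject H0.

W+ = 24.5, W- = 3.5, W = min = 3.5, p = 0.074880, reject H0.


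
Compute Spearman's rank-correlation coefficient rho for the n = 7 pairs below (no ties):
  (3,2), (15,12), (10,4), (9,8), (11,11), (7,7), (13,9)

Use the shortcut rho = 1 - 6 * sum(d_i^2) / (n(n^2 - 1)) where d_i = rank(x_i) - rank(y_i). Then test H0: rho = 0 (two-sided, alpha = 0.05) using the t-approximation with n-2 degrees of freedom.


Step 1: Rank x and y separately (midranks; no ties here).
rank(x): 3->1, 15->7, 10->4, 9->3, 11->5, 7->2, 13->6
rank(y): 2->1, 12->7, 4->2, 8->4, 11->6, 7->3, 9->5
Step 2: d_i = R_x(i) - R_y(i); compute d_i^2.
  (1-1)^2=0, (7-7)^2=0, (4-2)^2=4, (3-4)^2=1, (5-6)^2=1, (2-3)^2=1, (6-5)^2=1
sum(d^2) = 8.
Step 3: rho = 1 - 6*8 / (7*(7^2 - 1)) = 1 - 48/336 = 0.857143.
Step 4: Under H0, t = rho * sqrt((n-2)/(1-rho^2)) = 3.7210 ~ t(5).
Step 5: Two-sided p-value from the t-distribution with 5 df = 0.013697.
Step 6: alpha = 0.05. reject H0.

rho = 0.8571, p = 0.013697, reject H0 at alpha = 0.05.


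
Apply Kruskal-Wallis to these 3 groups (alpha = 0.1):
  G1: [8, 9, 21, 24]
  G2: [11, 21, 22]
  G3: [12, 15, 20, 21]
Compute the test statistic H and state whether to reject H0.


Step 1: Combine all N = 11 observations and assign midranks.
sorted (value, group, rank): (8,G1,1), (9,G1,2), (11,G2,3), (12,G3,4), (15,G3,5), (20,G3,6), (21,G1,8), (21,G2,8), (21,G3,8), (22,G2,10), (24,G1,11)
Step 2: Sum ranks within each group.
R_1 = 22 (n_1 = 4)
R_2 = 21 (n_2 = 3)
R_3 = 23 (n_3 = 4)
Step 3: H = 12/(N(N+1)) * sum(R_i^2/n_i) - 3(N+1)
     = 12/(11*12) * (22^2/4 + 21^2/3 + 23^2/4) - 3*12
     = 0.090909 * 400.25 - 36
     = 0.386364.
Step 4: Ties present; correction factor C = 1 - 24/(11^3 - 11) = 0.981818. Corrected H = 0.386364 / 0.981818 = 0.393519.
Step 5: Under H0, H ~ chi^2(2); p-value = 0.821388.
Step 6: alpha = 0.1. fail to reject H0.

H = 0.3935, df = 2, p = 0.821388, fail to reject H0.


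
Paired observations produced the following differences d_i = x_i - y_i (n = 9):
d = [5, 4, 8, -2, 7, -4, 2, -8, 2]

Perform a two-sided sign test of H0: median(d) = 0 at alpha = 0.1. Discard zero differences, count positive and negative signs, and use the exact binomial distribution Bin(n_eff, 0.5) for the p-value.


Step 1: Discard zero differences. Original n = 9; n_eff = number of nonzero differences = 9.
Nonzero differences (with sign): +5, +4, +8, -2, +7, -4, +2, -8, +2
Step 2: Count signs: positive = 6, negative = 3.
Step 3: Under H0: P(positive) = 0.5, so the number of positives S ~ Bin(9, 0.5).
Step 4: Two-sided exact p-value = sum of Bin(9,0.5) probabilities at or below the observed probability = 0.507812.
Step 5: alpha = 0.1. fail to reject H0.

n_eff = 9, pos = 6, neg = 3, p = 0.507812, fail to reject H0.


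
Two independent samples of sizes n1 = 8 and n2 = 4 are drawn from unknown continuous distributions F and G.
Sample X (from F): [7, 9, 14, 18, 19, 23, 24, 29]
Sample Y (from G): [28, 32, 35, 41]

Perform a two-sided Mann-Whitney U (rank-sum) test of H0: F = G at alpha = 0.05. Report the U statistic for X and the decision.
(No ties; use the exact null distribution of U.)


Step 1: Combine and sort all 12 observations; assign midranks.
sorted (value, group): (7,X), (9,X), (14,X), (18,X), (19,X), (23,X), (24,X), (28,Y), (29,X), (32,Y), (35,Y), (41,Y)
ranks: 7->1, 9->2, 14->3, 18->4, 19->5, 23->6, 24->7, 28->8, 29->9, 32->10, 35->11, 41->12
Step 2: Rank sum for X: R1 = 1 + 2 + 3 + 4 + 5 + 6 + 7 + 9 = 37.
Step 3: U_X = R1 - n1(n1+1)/2 = 37 - 8*9/2 = 37 - 36 = 1.
       U_Y = n1*n2 - U_X = 32 - 1 = 31.
Step 4: No ties, so the exact null distribution of U (based on enumerating the C(12,8) = 495 equally likely rank assignments) gives the two-sided p-value.
Step 5: p-value = 0.008081; compare to alpha = 0.05. reject H0.

U_X = 1, p = 0.008081, reject H0 at alpha = 0.05.


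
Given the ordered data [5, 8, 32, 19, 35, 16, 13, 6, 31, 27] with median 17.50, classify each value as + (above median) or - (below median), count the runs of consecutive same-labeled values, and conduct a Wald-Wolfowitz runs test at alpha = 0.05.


Step 1: Compute median = 17.50; label A = above, B = below.
Labels in order: BBAAABBBAA  (n_A = 5, n_B = 5)
Step 2: Count runs R = 4.
Step 3: Under H0 (random ordering), E[R] = 2*n_A*n_B/(n_A+n_B) + 1 = 2*5*5/10 + 1 = 6.0000.
        Var[R] = 2*n_A*n_B*(2*n_A*n_B - n_A - n_B) / ((n_A+n_B)^2 * (n_A+n_B-1)) = 2000/900 = 2.2222.
        SD[R] = 1.4907.
Step 4: Continuity-corrected z = (R + 0.5 - E[R]) / SD[R] = (4 + 0.5 - 6.0000) / 1.4907 = -1.0062.
Step 5: Two-sided p-value via normal approximation = 2*(1 - Phi(|z|)) = 0.314305.
Step 6: alpha = 0.05. fail to reject H0.

R = 4, z = -1.0062, p = 0.314305, fail to reject H0.


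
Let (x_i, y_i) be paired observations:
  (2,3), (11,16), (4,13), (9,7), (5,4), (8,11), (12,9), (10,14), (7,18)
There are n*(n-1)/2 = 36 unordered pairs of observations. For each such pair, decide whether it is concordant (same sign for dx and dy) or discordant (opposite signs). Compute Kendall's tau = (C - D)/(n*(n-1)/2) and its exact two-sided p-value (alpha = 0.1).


Step 1: Enumerate the 36 unordered pairs (i,j) with i<j and classify each by sign(x_j-x_i) * sign(y_j-y_i).
  (1,2):dx=+9,dy=+13->C; (1,3):dx=+2,dy=+10->C; (1,4):dx=+7,dy=+4->C; (1,5):dx=+3,dy=+1->C
  (1,6):dx=+6,dy=+8->C; (1,7):dx=+10,dy=+6->C; (1,8):dx=+8,dy=+11->C; (1,9):dx=+5,dy=+15->C
  (2,3):dx=-7,dy=-3->C; (2,4):dx=-2,dy=-9->C; (2,5):dx=-6,dy=-12->C; (2,6):dx=-3,dy=-5->C
  (2,7):dx=+1,dy=-7->D; (2,8):dx=-1,dy=-2->C; (2,9):dx=-4,dy=+2->D; (3,4):dx=+5,dy=-6->D
  (3,5):dx=+1,dy=-9->D; (3,6):dx=+4,dy=-2->D; (3,7):dx=+8,dy=-4->D; (3,8):dx=+6,dy=+1->C
  (3,9):dx=+3,dy=+5->C; (4,5):dx=-4,dy=-3->C; (4,6):dx=-1,dy=+4->D; (4,7):dx=+3,dy=+2->C
  (4,8):dx=+1,dy=+7->C; (4,9):dx=-2,dy=+11->D; (5,6):dx=+3,dy=+7->C; (5,7):dx=+7,dy=+5->C
  (5,8):dx=+5,dy=+10->C; (5,9):dx=+2,dy=+14->C; (6,7):dx=+4,dy=-2->D; (6,8):dx=+2,dy=+3->C
  (6,9):dx=-1,dy=+7->D; (7,8):dx=-2,dy=+5->D; (7,9):dx=-5,dy=+9->D; (8,9):dx=-3,dy=+4->D
Step 2: C = 23, D = 13, total pairs = 36.
Step 3: tau = (C - D)/(n(n-1)/2) = (23 - 13)/36 = 0.277778.
Step 4: Exact two-sided p-value (enumerate n! = 362880 permutations of y under H0): p = 0.358488.
Step 5: alpha = 0.1. fail to reject H0.

tau_b = 0.2778 (C=23, D=13), p = 0.358488, fail to reject H0.


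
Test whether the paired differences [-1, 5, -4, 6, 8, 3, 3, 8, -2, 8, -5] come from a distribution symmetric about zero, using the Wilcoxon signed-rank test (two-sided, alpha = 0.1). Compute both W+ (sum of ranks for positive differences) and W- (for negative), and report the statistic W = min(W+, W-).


Step 1: Drop any zero differences (none here) and take |d_i|.
|d| = [1, 5, 4, 6, 8, 3, 3, 8, 2, 8, 5]
Step 2: Midrank |d_i| (ties get averaged ranks).
ranks: |1|->1, |5|->6.5, |4|->5, |6|->8, |8|->10, |3|->3.5, |3|->3.5, |8|->10, |2|->2, |8|->10, |5|->6.5
Step 3: Attach original signs; sum ranks with positive sign and with negative sign.
W+ = 6.5 + 8 + 10 + 3.5 + 3.5 + 10 + 10 = 51.5
W- = 1 + 5 + 2 + 6.5 = 14.5
(Check: W+ + W- = 66 should equal n(n+1)/2 = 66.)
Step 4: Test statistic W = min(W+, W-) = 14.5.
Step 5: Ties in |d|, so use the tie-corrected normal approximation.
        E[W] = n(n+1)/4 = 11*12/4 = 33.
        Tie groups: |d|=3 (t=2), |d|=5 (t=2), |d|=8 (t=3); sum(t^3 - t) = 36.
        Var[W] = n(n+1)(2n+1)/24 - sum(t^3-t)/48 = 3036/24 - 36/48 = 125.75.
        z = (W - E[W]) / sqrt(Var[W]) = (14.5 - 33) / 11.2138 = -1.6497.
        Two-sided p = 2*Phi(z) = 0.098994.
Step 6: alpha = 0.1. reject H0.

W+ = 51.5, W- = 14.5, W = min = 14.5, p = 0.098994, reject H0.


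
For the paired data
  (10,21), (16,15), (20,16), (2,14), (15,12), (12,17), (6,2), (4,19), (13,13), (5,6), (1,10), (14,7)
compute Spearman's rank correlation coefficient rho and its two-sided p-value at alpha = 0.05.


Step 1: Rank x and y separately (midranks; no ties here).
rank(x): 10->6, 16->11, 20->12, 2->2, 15->10, 12->7, 6->5, 4->3, 13->8, 5->4, 1->1, 14->9
rank(y): 21->12, 15->8, 16->9, 14->7, 12->5, 17->10, 2->1, 19->11, 13->6, 6->2, 10->4, 7->3
Step 2: d_i = R_x(i) - R_y(i); compute d_i^2.
  (6-12)^2=36, (11-8)^2=9, (12-9)^2=9, (2-7)^2=25, (10-5)^2=25, (7-10)^2=9, (5-1)^2=16, (3-11)^2=64, (8-6)^2=4, (4-2)^2=4, (1-4)^2=9, (9-3)^2=36
sum(d^2) = 246.
Step 3: rho = 1 - 6*246 / (12*(12^2 - 1)) = 1 - 1476/1716 = 0.139860.
Step 4: Under H0, t = rho * sqrt((n-2)/(1-rho^2)) = 0.4467 ~ t(10).
Step 5: Two-sided p-value from the t-distribution with 10 df = 0.664633.
Step 6: alpha = 0.05. fail to reject H0.

rho = 0.1399, p = 0.664633, fail to reject H0 at alpha = 0.05.


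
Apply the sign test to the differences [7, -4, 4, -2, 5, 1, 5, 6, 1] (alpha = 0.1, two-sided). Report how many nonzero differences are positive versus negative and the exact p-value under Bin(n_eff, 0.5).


Step 1: Discard zero differences. Original n = 9; n_eff = number of nonzero differences = 9.
Nonzero differences (with sign): +7, -4, +4, -2, +5, +1, +5, +6, +1
Step 2: Count signs: positive = 7, negative = 2.
Step 3: Under H0: P(positive) = 0.5, so the number of positives S ~ Bin(9, 0.5).
Step 4: Two-sided exact p-value = sum of Bin(9,0.5) probabilities at or below the observed probability = 0.179688.
Step 5: alpha = 0.1. fail to reject H0.

n_eff = 9, pos = 7, neg = 2, p = 0.179688, fail to reject H0.


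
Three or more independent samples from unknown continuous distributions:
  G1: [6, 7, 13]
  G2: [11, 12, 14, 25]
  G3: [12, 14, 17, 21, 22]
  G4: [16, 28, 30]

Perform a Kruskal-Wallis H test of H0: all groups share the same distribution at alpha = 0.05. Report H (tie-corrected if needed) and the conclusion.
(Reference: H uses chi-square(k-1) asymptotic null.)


Step 1: Combine all N = 15 observations and assign midranks.
sorted (value, group, rank): (6,G1,1), (7,G1,2), (11,G2,3), (12,G2,4.5), (12,G3,4.5), (13,G1,6), (14,G2,7.5), (14,G3,7.5), (16,G4,9), (17,G3,10), (21,G3,11), (22,G3,12), (25,G2,13), (28,G4,14), (30,G4,15)
Step 2: Sum ranks within each group.
R_1 = 9 (n_1 = 3)
R_2 = 28 (n_2 = 4)
R_3 = 45 (n_3 = 5)
R_4 = 38 (n_4 = 3)
Step 3: H = 12/(N(N+1)) * sum(R_i^2/n_i) - 3(N+1)
     = 12/(15*16) * (9^2/3 + 28^2/4 + 45^2/5 + 38^2/3) - 3*16
     = 0.050000 * 1109.33 - 48
     = 7.466667.
Step 4: Ties present; correction factor C = 1 - 12/(15^3 - 15) = 0.996429. Corrected H = 7.466667 / 0.996429 = 7.493429.
Step 5: Under H0, H ~ chi^2(3); p-value = 0.057728.
Step 6: alpha = 0.05. fail to reject H0.

H = 7.4934, df = 3, p = 0.057728, fail to reject H0.


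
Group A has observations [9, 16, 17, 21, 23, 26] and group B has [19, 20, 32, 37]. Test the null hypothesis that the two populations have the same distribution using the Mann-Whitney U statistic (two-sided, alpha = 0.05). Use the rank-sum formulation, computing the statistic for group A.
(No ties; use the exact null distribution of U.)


Step 1: Combine and sort all 10 observations; assign midranks.
sorted (value, group): (9,X), (16,X), (17,X), (19,Y), (20,Y), (21,X), (23,X), (26,X), (32,Y), (37,Y)
ranks: 9->1, 16->2, 17->3, 19->4, 20->5, 21->6, 23->7, 26->8, 32->9, 37->10
Step 2: Rank sum for X: R1 = 1 + 2 + 3 + 6 + 7 + 8 = 27.
Step 3: U_X = R1 - n1(n1+1)/2 = 27 - 6*7/2 = 27 - 21 = 6.
       U_Y = n1*n2 - U_X = 24 - 6 = 18.
Step 4: No ties, so the exact null distribution of U (based on enumerating the C(10,6) = 210 equally likely rank assignments) gives the two-sided p-value.
Step 5: p-value = 0.257143; compare to alpha = 0.05. fail to reject H0.

U_X = 6, p = 0.257143, fail to reject H0 at alpha = 0.05.


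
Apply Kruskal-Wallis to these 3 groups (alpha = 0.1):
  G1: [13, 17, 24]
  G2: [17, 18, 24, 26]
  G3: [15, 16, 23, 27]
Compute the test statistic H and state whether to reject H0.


Step 1: Combine all N = 11 observations and assign midranks.
sorted (value, group, rank): (13,G1,1), (15,G3,2), (16,G3,3), (17,G1,4.5), (17,G2,4.5), (18,G2,6), (23,G3,7), (24,G1,8.5), (24,G2,8.5), (26,G2,10), (27,G3,11)
Step 2: Sum ranks within each group.
R_1 = 14 (n_1 = 3)
R_2 = 29 (n_2 = 4)
R_3 = 23 (n_3 = 4)
Step 3: H = 12/(N(N+1)) * sum(R_i^2/n_i) - 3(N+1)
     = 12/(11*12) * (14^2/3 + 29^2/4 + 23^2/4) - 3*12
     = 0.090909 * 407.833 - 36
     = 1.075758.
Step 4: Ties present; correction factor C = 1 - 12/(11^3 - 11) = 0.990909. Corrected H = 1.075758 / 0.990909 = 1.085627.
Step 5: Under H0, H ~ chi^2(2); p-value = 0.581111.
Step 6: alpha = 0.1. fail to reject H0.

H = 1.0856, df = 2, p = 0.581111, fail to reject H0.


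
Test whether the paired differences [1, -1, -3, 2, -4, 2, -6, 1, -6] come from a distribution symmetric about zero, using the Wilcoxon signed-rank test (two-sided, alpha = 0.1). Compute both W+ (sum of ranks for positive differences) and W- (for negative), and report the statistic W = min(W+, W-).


Step 1: Drop any zero differences (none here) and take |d_i|.
|d| = [1, 1, 3, 2, 4, 2, 6, 1, 6]
Step 2: Midrank |d_i| (ties get averaged ranks).
ranks: |1|->2, |1|->2, |3|->6, |2|->4.5, |4|->7, |2|->4.5, |6|->8.5, |1|->2, |6|->8.5
Step 3: Attach original signs; sum ranks with positive sign and with negative sign.
W+ = 2 + 4.5 + 4.5 + 2 = 13
W- = 2 + 6 + 7 + 8.5 + 8.5 = 32
(Check: W+ + W- = 45 should equal n(n+1)/2 = 45.)
Step 4: Test statistic W = min(W+, W-) = 13.
Step 5: Ties in |d|, so use the tie-corrected normal approximation.
        E[W] = n(n+1)/4 = 9*10/4 = 22.5.
        Tie groups: |d|=1 (t=3), |d|=2 (t=2), |d|=6 (t=2); sum(t^3 - t) = 36.
        Var[W] = n(n+1)(2n+1)/24 - sum(t^3-t)/48 = 1710/24 - 36/48 = 70.5.
        z = (W - E[W]) / sqrt(Var[W]) = (13 - 22.5) / 8.3964 = -1.1314.
        Two-sided p = 2*Phi(z) = 0.257873.
Step 6: alpha = 0.1. fail to reject H0.

W+ = 13, W- = 32, W = min = 13, p = 0.257873, fail to reject H0.


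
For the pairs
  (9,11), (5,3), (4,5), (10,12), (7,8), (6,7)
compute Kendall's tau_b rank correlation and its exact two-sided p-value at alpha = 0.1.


Step 1: Enumerate the 15 unordered pairs (i,j) with i<j and classify each by sign(x_j-x_i) * sign(y_j-y_i).
  (1,2):dx=-4,dy=-8->C; (1,3):dx=-5,dy=-6->C; (1,4):dx=+1,dy=+1->C; (1,5):dx=-2,dy=-3->C
  (1,6):dx=-3,dy=-4->C; (2,3):dx=-1,dy=+2->D; (2,4):dx=+5,dy=+9->C; (2,5):dx=+2,dy=+5->C
  (2,6):dx=+1,dy=+4->C; (3,4):dx=+6,dy=+7->C; (3,5):dx=+3,dy=+3->C; (3,6):dx=+2,dy=+2->C
  (4,5):dx=-3,dy=-4->C; (4,6):dx=-4,dy=-5->C; (5,6):dx=-1,dy=-1->C
Step 2: C = 14, D = 1, total pairs = 15.
Step 3: tau = (C - D)/(n(n-1)/2) = (14 - 1)/15 = 0.866667.
Step 4: Exact two-sided p-value (enumerate n! = 720 permutations of y under H0): p = 0.016667.
Step 5: alpha = 0.1. reject H0.

tau_b = 0.8667 (C=14, D=1), p = 0.016667, reject H0.


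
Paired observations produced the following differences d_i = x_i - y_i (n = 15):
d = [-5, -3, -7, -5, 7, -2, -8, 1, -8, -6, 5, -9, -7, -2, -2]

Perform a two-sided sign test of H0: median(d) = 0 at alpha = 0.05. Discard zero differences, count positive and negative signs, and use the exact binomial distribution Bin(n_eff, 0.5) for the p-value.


Step 1: Discard zero differences. Original n = 15; n_eff = number of nonzero differences = 15.
Nonzero differences (with sign): -5, -3, -7, -5, +7, -2, -8, +1, -8, -6, +5, -9, -7, -2, -2
Step 2: Count signs: positive = 3, negative = 12.
Step 3: Under H0: P(positive) = 0.5, so the number of positives S ~ Bin(15, 0.5).
Step 4: Two-sided exact p-value = sum of Bin(15,0.5) probabilities at or below the observed probability = 0.035156.
Step 5: alpha = 0.05. reject H0.

n_eff = 15, pos = 3, neg = 12, p = 0.035156, reject H0.


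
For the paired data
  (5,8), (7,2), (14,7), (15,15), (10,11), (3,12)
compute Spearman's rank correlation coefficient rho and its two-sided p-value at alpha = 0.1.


Step 1: Rank x and y separately (midranks; no ties here).
rank(x): 5->2, 7->3, 14->5, 15->6, 10->4, 3->1
rank(y): 8->3, 2->1, 7->2, 15->6, 11->4, 12->5
Step 2: d_i = R_x(i) - R_y(i); compute d_i^2.
  (2-3)^2=1, (3-1)^2=4, (5-2)^2=9, (6-6)^2=0, (4-4)^2=0, (1-5)^2=16
sum(d^2) = 30.
Step 3: rho = 1 - 6*30 / (6*(6^2 - 1)) = 1 - 180/210 = 0.142857.
Step 4: Under H0, t = rho * sqrt((n-2)/(1-rho^2)) = 0.2887 ~ t(4).
Step 5: Two-sided p-value from the t-distribution with 4 df = 0.787172.
Step 6: alpha = 0.1. fail to reject H0.

rho = 0.1429, p = 0.787172, fail to reject H0 at alpha = 0.1.


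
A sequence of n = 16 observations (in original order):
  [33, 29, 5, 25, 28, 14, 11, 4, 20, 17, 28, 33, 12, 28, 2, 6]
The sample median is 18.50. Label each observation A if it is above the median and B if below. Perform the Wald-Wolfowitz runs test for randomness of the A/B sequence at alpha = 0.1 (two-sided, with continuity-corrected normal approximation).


Step 1: Compute median = 18.50; label A = above, B = below.
Labels in order: AABAABBBABAABABB  (n_A = 8, n_B = 8)
Step 2: Count runs R = 10.
Step 3: Under H0 (random ordering), E[R] = 2*n_A*n_B/(n_A+n_B) + 1 = 2*8*8/16 + 1 = 9.0000.
        Var[R] = 2*n_A*n_B*(2*n_A*n_B - n_A - n_B) / ((n_A+n_B)^2 * (n_A+n_B-1)) = 14336/3840 = 3.7333.
        SD[R] = 1.9322.
Step 4: Continuity-corrected z = (R - 0.5 - E[R]) / SD[R] = (10 - 0.5 - 9.0000) / 1.9322 = 0.2588.
Step 5: Two-sided p-value via normal approximation = 2*(1 - Phi(|z|)) = 0.795809.
Step 6: alpha = 0.1. fail to reject H0.

R = 10, z = 0.2588, p = 0.795809, fail to reject H0.


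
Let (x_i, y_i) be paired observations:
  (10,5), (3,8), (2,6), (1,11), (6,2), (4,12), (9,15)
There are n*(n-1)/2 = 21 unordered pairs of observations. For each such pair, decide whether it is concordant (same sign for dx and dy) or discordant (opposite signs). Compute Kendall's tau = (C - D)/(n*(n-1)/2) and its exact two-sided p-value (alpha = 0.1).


Step 1: Enumerate the 21 unordered pairs (i,j) with i<j and classify each by sign(x_j-x_i) * sign(y_j-y_i).
  (1,2):dx=-7,dy=+3->D; (1,3):dx=-8,dy=+1->D; (1,4):dx=-9,dy=+6->D; (1,5):dx=-4,dy=-3->C
  (1,6):dx=-6,dy=+7->D; (1,7):dx=-1,dy=+10->D; (2,3):dx=-1,dy=-2->C; (2,4):dx=-2,dy=+3->D
  (2,5):dx=+3,dy=-6->D; (2,6):dx=+1,dy=+4->C; (2,7):dx=+6,dy=+7->C; (3,4):dx=-1,dy=+5->D
  (3,5):dx=+4,dy=-4->D; (3,6):dx=+2,dy=+6->C; (3,7):dx=+7,dy=+9->C; (4,5):dx=+5,dy=-9->D
  (4,6):dx=+3,dy=+1->C; (4,7):dx=+8,dy=+4->C; (5,6):dx=-2,dy=+10->D; (5,7):dx=+3,dy=+13->C
  (6,7):dx=+5,dy=+3->C
Step 2: C = 10, D = 11, total pairs = 21.
Step 3: tau = (C - D)/(n(n-1)/2) = (10 - 11)/21 = -0.047619.
Step 4: Exact two-sided p-value (enumerate n! = 5040 permutations of y under H0): p = 1.000000.
Step 5: alpha = 0.1. fail to reject H0.

tau_b = -0.0476 (C=10, D=11), p = 1.000000, fail to reject H0.


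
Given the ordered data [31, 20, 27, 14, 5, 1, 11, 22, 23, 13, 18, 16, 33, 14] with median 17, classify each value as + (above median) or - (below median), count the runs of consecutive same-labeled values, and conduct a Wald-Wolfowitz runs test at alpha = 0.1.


Step 1: Compute median = 17; label A = above, B = below.
Labels in order: AAABBBBAABABAB  (n_A = 7, n_B = 7)
Step 2: Count runs R = 8.
Step 3: Under H0 (random ordering), E[R] = 2*n_A*n_B/(n_A+n_B) + 1 = 2*7*7/14 + 1 = 8.0000.
        Var[R] = 2*n_A*n_B*(2*n_A*n_B - n_A - n_B) / ((n_A+n_B)^2 * (n_A+n_B-1)) = 8232/2548 = 3.2308.
        SD[R] = 1.7974.
Step 4: R = E[R], so z = 0 with no continuity correction.
Step 5: Two-sided p-value via normal approximation = 2*(1 - Phi(|z|)) = 1.000000.
Step 6: alpha = 0.1. fail to reject H0.

R = 8, z = 0.0000, p = 1.000000, fail to reject H0.


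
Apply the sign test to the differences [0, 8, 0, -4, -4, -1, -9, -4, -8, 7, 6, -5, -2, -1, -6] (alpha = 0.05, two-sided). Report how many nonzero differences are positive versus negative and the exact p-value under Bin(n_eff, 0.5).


Step 1: Discard zero differences. Original n = 15; n_eff = number of nonzero differences = 13.
Nonzero differences (with sign): +8, -4, -4, -1, -9, -4, -8, +7, +6, -5, -2, -1, -6
Step 2: Count signs: positive = 3, negative = 10.
Step 3: Under H0: P(positive) = 0.5, so the number of positives S ~ Bin(13, 0.5).
Step 4: Two-sided exact p-value = sum of Bin(13,0.5) probabilities at or below the observed probability = 0.092285.
Step 5: alpha = 0.05. fail to reject H0.

n_eff = 13, pos = 3, neg = 10, p = 0.092285, fail to reject H0.


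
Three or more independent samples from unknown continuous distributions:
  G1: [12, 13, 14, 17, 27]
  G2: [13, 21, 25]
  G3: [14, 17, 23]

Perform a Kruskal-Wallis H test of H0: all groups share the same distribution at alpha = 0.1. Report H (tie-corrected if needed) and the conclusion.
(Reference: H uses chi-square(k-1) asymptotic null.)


Step 1: Combine all N = 11 observations and assign midranks.
sorted (value, group, rank): (12,G1,1), (13,G1,2.5), (13,G2,2.5), (14,G1,4.5), (14,G3,4.5), (17,G1,6.5), (17,G3,6.5), (21,G2,8), (23,G3,9), (25,G2,10), (27,G1,11)
Step 2: Sum ranks within each group.
R_1 = 25.5 (n_1 = 5)
R_2 = 20.5 (n_2 = 3)
R_3 = 20 (n_3 = 3)
Step 3: H = 12/(N(N+1)) * sum(R_i^2/n_i) - 3(N+1)
     = 12/(11*12) * (25.5^2/5 + 20.5^2/3 + 20^2/3) - 3*12
     = 0.090909 * 403.467 - 36
     = 0.678788.
Step 4: Ties present; correction factor C = 1 - 18/(11^3 - 11) = 0.986364. Corrected H = 0.678788 / 0.986364 = 0.688172.
Step 5: Under H0, H ~ chi^2(2); p-value = 0.708868.
Step 6: alpha = 0.1. fail to reject H0.

H = 0.6882, df = 2, p = 0.708868, fail to reject H0.


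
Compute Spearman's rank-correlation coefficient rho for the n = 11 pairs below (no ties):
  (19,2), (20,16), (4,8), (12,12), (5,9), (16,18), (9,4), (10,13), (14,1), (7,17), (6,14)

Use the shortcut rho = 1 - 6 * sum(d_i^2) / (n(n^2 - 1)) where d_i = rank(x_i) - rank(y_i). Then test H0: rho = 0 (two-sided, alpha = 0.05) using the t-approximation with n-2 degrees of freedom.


Step 1: Rank x and y separately (midranks; no ties here).
rank(x): 19->10, 20->11, 4->1, 12->7, 5->2, 16->9, 9->5, 10->6, 14->8, 7->4, 6->3
rank(y): 2->2, 16->9, 8->4, 12->6, 9->5, 18->11, 4->3, 13->7, 1->1, 17->10, 14->8
Step 2: d_i = R_x(i) - R_y(i); compute d_i^2.
  (10-2)^2=64, (11-9)^2=4, (1-4)^2=9, (7-6)^2=1, (2-5)^2=9, (9-11)^2=4, (5-3)^2=4, (6-7)^2=1, (8-1)^2=49, (4-10)^2=36, (3-8)^2=25
sum(d^2) = 206.
Step 3: rho = 1 - 6*206 / (11*(11^2 - 1)) = 1 - 1236/1320 = 0.063636.
Step 4: Under H0, t = rho * sqrt((n-2)/(1-rho^2)) = 0.1913 ~ t(9).
Step 5: Two-sided p-value from the t-distribution with 9 df = 0.852539.
Step 6: alpha = 0.05. fail to reject H0.

rho = 0.0636, p = 0.852539, fail to reject H0 at alpha = 0.05.


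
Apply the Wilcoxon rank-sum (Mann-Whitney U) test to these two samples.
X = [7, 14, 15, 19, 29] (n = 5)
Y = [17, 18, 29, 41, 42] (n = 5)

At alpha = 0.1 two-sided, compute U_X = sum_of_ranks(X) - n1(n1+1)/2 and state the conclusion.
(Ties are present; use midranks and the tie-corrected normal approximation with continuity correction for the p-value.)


Step 1: Combine and sort all 10 observations; assign midranks.
sorted (value, group): (7,X), (14,X), (15,X), (17,Y), (18,Y), (19,X), (29,X), (29,Y), (41,Y), (42,Y)
ranks: 7->1, 14->2, 15->3, 17->4, 18->5, 19->6, 29->7.5, 29->7.5, 41->9, 42->10
Step 2: Rank sum for X: R1 = 1 + 2 + 3 + 6 + 7.5 = 19.5.
Step 3: U_X = R1 - n1(n1+1)/2 = 19.5 - 5*6/2 = 19.5 - 15 = 4.5.
       U_Y = n1*n2 - U_X = 25 - 4.5 = 20.5.
Step 4: Ties are present, so use the tie-corrected normal approximation (with continuity correction) for the p-value.
Step 5: p-value = 0.116074; compare to alpha = 0.1. fail to reject H0.

U_X = 4.5, p = 0.116074, fail to reject H0 at alpha = 0.1.


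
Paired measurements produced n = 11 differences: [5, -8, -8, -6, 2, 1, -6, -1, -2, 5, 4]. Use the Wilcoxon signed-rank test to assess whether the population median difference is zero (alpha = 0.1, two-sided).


Step 1: Drop any zero differences (none here) and take |d_i|.
|d| = [5, 8, 8, 6, 2, 1, 6, 1, 2, 5, 4]
Step 2: Midrank |d_i| (ties get averaged ranks).
ranks: |5|->6.5, |8|->10.5, |8|->10.5, |6|->8.5, |2|->3.5, |1|->1.5, |6|->8.5, |1|->1.5, |2|->3.5, |5|->6.5, |4|->5
Step 3: Attach original signs; sum ranks with positive sign and with negative sign.
W+ = 6.5 + 3.5 + 1.5 + 6.5 + 5 = 23
W- = 10.5 + 10.5 + 8.5 + 8.5 + 1.5 + 3.5 = 43
(Check: W+ + W- = 66 should equal n(n+1)/2 = 66.)
Step 4: Test statistic W = min(W+, W-) = 23.
Step 5: Ties in |d|, so use the tie-corrected normal approximation.
        E[W] = n(n+1)/4 = 11*12/4 = 33.
        Tie groups: |d|=1 (t=2), |d|=2 (t=2), |d|=5 (t=2), |d|=6 (t=2), |d|=8 (t=2); sum(t^3 - t) = 30.
        Var[W] = n(n+1)(2n+1)/24 - sum(t^3-t)/48 = 3036/24 - 30/48 = 125.875.
        z = (W - E[W]) / sqrt(Var[W]) = (23 - 33) / 11.2194 = -0.8913.
        Two-sided p = 2*Phi(z) = 0.372761.
Step 6: alpha = 0.1. fail to reject H0.

W+ = 23, W- = 43, W = min = 23, p = 0.372761, fail to reject H0.


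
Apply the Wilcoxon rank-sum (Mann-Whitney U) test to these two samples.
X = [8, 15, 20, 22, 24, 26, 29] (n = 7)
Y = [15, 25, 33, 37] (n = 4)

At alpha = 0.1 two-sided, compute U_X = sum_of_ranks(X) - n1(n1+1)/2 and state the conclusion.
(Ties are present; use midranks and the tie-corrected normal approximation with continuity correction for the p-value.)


Step 1: Combine and sort all 11 observations; assign midranks.
sorted (value, group): (8,X), (15,X), (15,Y), (20,X), (22,X), (24,X), (25,Y), (26,X), (29,X), (33,Y), (37,Y)
ranks: 8->1, 15->2.5, 15->2.5, 20->4, 22->5, 24->6, 25->7, 26->8, 29->9, 33->10, 37->11
Step 2: Rank sum for X: R1 = 1 + 2.5 + 4 + 5 + 6 + 8 + 9 = 35.5.
Step 3: U_X = R1 - n1(n1+1)/2 = 35.5 - 7*8/2 = 35.5 - 28 = 7.5.
       U_Y = n1*n2 - U_X = 28 - 7.5 = 20.5.
Step 4: Ties are present, so use the tie-corrected normal approximation (with continuity correction) for the p-value.
Step 5: p-value = 0.255756; compare to alpha = 0.1. fail to reject H0.

U_X = 7.5, p = 0.255756, fail to reject H0 at alpha = 0.1.


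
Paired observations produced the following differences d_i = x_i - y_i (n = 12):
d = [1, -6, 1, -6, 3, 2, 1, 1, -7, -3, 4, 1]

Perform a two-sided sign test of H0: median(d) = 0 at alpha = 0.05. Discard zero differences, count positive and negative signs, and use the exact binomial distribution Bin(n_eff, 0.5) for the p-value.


Step 1: Discard zero differences. Original n = 12; n_eff = number of nonzero differences = 12.
Nonzero differences (with sign): +1, -6, +1, -6, +3, +2, +1, +1, -7, -3, +4, +1
Step 2: Count signs: positive = 8, negative = 4.
Step 3: Under H0: P(positive) = 0.5, so the number of positives S ~ Bin(12, 0.5).
Step 4: Two-sided exact p-value = sum of Bin(12,0.5) probabilities at or below the observed probability = 0.387695.
Step 5: alpha = 0.05. fail to reject H0.

n_eff = 12, pos = 8, neg = 4, p = 0.387695, fail to reject H0.


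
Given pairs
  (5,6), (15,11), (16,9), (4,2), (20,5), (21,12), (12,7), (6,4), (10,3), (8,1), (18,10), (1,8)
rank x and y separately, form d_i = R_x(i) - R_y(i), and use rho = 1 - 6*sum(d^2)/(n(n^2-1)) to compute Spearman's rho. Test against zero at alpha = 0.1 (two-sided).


Step 1: Rank x and y separately (midranks; no ties here).
rank(x): 5->3, 15->8, 16->9, 4->2, 20->11, 21->12, 12->7, 6->4, 10->6, 8->5, 18->10, 1->1
rank(y): 6->6, 11->11, 9->9, 2->2, 5->5, 12->12, 7->7, 4->4, 3->3, 1->1, 10->10, 8->8
Step 2: d_i = R_x(i) - R_y(i); compute d_i^2.
  (3-6)^2=9, (8-11)^2=9, (9-9)^2=0, (2-2)^2=0, (11-5)^2=36, (12-12)^2=0, (7-7)^2=0, (4-4)^2=0, (6-3)^2=9, (5-1)^2=16, (10-10)^2=0, (1-8)^2=49
sum(d^2) = 128.
Step 3: rho = 1 - 6*128 / (12*(12^2 - 1)) = 1 - 768/1716 = 0.552448.
Step 4: Under H0, t = rho * sqrt((n-2)/(1-rho^2)) = 2.0959 ~ t(10).
Step 5: Two-sided p-value from the t-distribution with 10 df = 0.062511.
Step 6: alpha = 0.1. reject H0.

rho = 0.5524, p = 0.062511, reject H0 at alpha = 0.1.


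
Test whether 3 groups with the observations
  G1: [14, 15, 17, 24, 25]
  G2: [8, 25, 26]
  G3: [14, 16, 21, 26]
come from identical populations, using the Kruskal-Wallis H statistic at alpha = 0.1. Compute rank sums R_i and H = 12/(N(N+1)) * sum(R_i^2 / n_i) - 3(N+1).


Step 1: Combine all N = 12 observations and assign midranks.
sorted (value, group, rank): (8,G2,1), (14,G1,2.5), (14,G3,2.5), (15,G1,4), (16,G3,5), (17,G1,6), (21,G3,7), (24,G1,8), (25,G1,9.5), (25,G2,9.5), (26,G2,11.5), (26,G3,11.5)
Step 2: Sum ranks within each group.
R_1 = 30 (n_1 = 5)
R_2 = 22 (n_2 = 3)
R_3 = 26 (n_3 = 4)
Step 3: H = 12/(N(N+1)) * sum(R_i^2/n_i) - 3(N+1)
     = 12/(12*13) * (30^2/5 + 22^2/3 + 26^2/4) - 3*13
     = 0.076923 * 510.333 - 39
     = 0.256410.
Step 4: Ties present; correction factor C = 1 - 18/(12^3 - 12) = 0.989510. Corrected H = 0.256410 / 0.989510 = 0.259128.
Step 5: Under H0, H ~ chi^2(2); p-value = 0.878478.
Step 6: alpha = 0.1. fail to reject H0.

H = 0.2591, df = 2, p = 0.878478, fail to reject H0.
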